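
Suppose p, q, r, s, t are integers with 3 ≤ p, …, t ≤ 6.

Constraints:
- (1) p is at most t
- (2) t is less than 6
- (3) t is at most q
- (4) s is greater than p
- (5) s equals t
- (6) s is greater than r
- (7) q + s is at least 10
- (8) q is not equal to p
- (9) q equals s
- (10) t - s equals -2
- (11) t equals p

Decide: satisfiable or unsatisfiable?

Unsatisfiable

From constraints 5, 9, and 11, q = s = t = p, so q = p. But constraint 8 says q ≠ p. Contradiction.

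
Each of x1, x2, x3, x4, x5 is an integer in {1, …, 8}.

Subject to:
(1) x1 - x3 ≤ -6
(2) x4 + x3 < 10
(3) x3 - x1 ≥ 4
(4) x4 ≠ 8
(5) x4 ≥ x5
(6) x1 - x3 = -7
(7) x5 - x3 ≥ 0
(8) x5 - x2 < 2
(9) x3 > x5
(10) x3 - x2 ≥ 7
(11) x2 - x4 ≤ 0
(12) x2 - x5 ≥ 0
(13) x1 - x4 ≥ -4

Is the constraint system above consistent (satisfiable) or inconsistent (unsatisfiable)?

Unsatisfiable

Constraints 1, 7, 11, 12, and 13 give x2 − x5 ≥ 0, x5 − x3 ≥ 0, x3 − x1 ≥ 6, x1 − x4 ≥ -4, x4 − x2 ≥ 0.
Adding all 5 inequalities: the left sides telescope to 0, and the right sides sum to 0 + 0 + 6 + (-4) + 0 = 2. So 0 ≥ 2, which is false.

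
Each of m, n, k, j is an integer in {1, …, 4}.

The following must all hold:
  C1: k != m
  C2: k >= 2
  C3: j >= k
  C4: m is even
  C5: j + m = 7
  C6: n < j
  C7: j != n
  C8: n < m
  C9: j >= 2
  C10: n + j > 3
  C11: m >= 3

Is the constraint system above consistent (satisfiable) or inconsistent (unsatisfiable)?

The assignment m = 4, n = 1, k = 3, j = 3 works:
  constraint 4 holds since m = 4 is even.
  constraint 5 holds since j + m = 7.
  constraint 10 holds since n + j = 4.
The rest check out directly.

Satisfiable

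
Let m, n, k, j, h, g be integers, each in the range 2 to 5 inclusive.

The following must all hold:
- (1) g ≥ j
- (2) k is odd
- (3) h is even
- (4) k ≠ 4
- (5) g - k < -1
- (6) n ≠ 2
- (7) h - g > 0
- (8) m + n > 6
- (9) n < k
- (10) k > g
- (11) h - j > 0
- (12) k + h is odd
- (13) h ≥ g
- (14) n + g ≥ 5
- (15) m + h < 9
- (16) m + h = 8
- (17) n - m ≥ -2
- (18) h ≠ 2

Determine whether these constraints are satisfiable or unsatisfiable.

Satisfiable

The assignment m = 4, n = 4, k = 5, j = 2, h = 4, g = 3 works:
  constraint 5 holds since g - k = -2.
  constraint 7 holds since h - g = 1.
  constraint 8 holds since m + n = 8.
The rest check out directly.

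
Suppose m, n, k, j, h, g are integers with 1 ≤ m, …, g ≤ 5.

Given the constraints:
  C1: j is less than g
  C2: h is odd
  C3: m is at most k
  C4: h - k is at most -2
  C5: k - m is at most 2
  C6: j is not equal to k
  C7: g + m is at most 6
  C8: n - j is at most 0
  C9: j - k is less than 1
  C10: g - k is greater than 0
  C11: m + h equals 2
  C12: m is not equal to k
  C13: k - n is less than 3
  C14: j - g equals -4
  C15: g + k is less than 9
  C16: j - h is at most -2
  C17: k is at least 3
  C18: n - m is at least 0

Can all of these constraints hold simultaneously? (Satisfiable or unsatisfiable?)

Constraints 4, 5, 8, 16, and 18 give n − m ≥ 0, m − k ≥ -2, k − h ≥ 2, h − j ≥ 2, j − n ≥ 0.
Adding all 5 inequalities: the left sides telescope to 0, and the right sides sum to 0 + (-2) + 2 + 2 + 0 = 2. So 0 ≥ 2, which is false.

Unsatisfiable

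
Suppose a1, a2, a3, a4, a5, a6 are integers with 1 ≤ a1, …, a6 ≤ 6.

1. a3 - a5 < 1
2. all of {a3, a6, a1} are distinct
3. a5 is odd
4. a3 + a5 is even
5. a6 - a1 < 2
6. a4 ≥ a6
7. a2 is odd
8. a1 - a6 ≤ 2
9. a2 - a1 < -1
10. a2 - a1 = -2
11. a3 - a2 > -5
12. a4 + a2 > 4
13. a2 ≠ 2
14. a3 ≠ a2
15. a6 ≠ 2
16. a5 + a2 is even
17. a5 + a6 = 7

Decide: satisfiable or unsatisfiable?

Take a1 = 5, a2 = 3, a3 = 1, a4 = 4, a5 = 3, a6 = 4. Then constraint 1: a3 - a5 = -2; constraint 5: a6 - a1 = -1, and every other listed constraint is also met.

Satisfiable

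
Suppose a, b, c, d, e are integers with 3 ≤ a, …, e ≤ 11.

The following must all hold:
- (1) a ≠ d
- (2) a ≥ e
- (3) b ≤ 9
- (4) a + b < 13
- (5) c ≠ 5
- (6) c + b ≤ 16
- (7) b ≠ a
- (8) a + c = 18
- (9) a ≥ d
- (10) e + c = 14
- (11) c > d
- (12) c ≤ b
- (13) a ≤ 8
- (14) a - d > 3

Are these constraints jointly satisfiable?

From constraint 13: a ≤ 8. From constraints 3 and 12: c ≤ b ≤ 9. Hence a + c ≤ 17. But constraint 8 requires a + c = 18, and 18 > 17. Contradiction.

Unsatisfiable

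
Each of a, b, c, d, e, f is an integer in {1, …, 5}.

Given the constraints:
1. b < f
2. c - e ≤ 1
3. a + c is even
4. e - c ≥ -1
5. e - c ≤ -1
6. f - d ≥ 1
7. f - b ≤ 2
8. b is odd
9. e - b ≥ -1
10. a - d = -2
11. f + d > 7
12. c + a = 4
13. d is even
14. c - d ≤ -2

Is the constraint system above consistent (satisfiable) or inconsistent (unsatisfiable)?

Constraints 5, 6, 7, 9, and 14 give f − d ≥ 1, d − c ≥ 2, c − e ≥ 1, e − b ≥ -1, b − f ≥ -2.
Adding all 5 inequalities: the left sides telescope to 0, and the right sides sum to 1 + 2 + 1 + (-1) + (-2) = 1. So 0 ≥ 1, which is false.

Unsatisfiable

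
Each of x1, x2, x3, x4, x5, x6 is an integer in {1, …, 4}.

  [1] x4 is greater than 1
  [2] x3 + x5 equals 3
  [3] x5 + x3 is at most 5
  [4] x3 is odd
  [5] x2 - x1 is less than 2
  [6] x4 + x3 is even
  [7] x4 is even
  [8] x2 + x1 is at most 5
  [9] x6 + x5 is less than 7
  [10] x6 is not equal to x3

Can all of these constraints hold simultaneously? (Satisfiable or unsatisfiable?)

Unsatisfiable

Constraint 7 makes x4 even and constraint 4 makes x3 odd, so x4 + x3 must be odd. Constraint 6 says x4 + x3 is even — contradiction.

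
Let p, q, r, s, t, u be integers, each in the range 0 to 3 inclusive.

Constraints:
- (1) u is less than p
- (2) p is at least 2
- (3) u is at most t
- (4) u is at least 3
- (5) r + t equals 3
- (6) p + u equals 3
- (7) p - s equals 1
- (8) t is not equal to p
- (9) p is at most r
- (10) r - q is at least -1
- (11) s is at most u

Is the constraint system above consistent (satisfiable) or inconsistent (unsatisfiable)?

From constraints 2 and 9: r ≥ p ≥ 2. From constraints 3 and 4: t ≥ u ≥ 3. Hence r + t ≥ 5. But constraint 5 requires r + t = 3, and 3 < 5. Contradiction.

Unsatisfiable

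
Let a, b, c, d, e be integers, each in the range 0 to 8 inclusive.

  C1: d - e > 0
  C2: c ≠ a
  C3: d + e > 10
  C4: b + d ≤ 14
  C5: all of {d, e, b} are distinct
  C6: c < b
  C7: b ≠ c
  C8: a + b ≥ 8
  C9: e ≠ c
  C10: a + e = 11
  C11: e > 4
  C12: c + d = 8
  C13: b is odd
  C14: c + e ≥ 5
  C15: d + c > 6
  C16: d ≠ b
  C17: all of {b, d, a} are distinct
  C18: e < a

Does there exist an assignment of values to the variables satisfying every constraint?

Take a = 6, b = 3, c = 0, d = 8, e = 5. Then constraint 1: d - e = 3; constraint 3: d + e = 13; constraint 4: b + d = 11, and every other listed constraint is also met.

Satisfiable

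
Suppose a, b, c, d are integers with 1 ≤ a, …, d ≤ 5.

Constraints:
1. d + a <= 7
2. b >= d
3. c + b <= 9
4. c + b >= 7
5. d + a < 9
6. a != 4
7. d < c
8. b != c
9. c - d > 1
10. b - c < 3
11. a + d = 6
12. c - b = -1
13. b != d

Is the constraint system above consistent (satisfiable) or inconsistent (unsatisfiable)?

Setting (a, b, c, d) = (5, 5, 4, 1) satisfies everything: constraint 1: d + a = 6; constraint 3: c + b = 9, and the others follow.

Satisfiable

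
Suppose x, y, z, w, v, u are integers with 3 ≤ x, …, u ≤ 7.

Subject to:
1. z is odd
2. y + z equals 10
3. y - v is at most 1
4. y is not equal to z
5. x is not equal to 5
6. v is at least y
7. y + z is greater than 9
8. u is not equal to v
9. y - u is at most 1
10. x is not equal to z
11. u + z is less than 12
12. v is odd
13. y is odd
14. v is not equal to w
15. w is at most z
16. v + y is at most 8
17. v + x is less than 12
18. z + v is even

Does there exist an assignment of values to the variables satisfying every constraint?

One satisfying assignment is x = 4, y = 3, z = 7, w = 3, v = 5, u = 4.
For the less obvious constraints — constraint 2: y + z = 10; constraint 3: y - v = -2; constraint 7: y + z = 10 — and the others hold by inspection.

Satisfiable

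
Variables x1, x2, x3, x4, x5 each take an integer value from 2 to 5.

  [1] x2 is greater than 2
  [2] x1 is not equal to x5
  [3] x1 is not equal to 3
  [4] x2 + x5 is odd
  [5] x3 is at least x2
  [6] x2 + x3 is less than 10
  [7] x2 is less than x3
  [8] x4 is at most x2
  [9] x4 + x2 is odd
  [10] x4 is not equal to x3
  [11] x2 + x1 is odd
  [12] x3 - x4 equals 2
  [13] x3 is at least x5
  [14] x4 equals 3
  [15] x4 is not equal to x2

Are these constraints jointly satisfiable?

Try x1 = 5, x2 = 4, x3 = 5, x4 = 3, x5 = 3.
Check constraint 6: x2 + x3 = 9; constraint 12: x3 - x4 = 2. The remaining constraints are straightforward to verify.

Satisfiable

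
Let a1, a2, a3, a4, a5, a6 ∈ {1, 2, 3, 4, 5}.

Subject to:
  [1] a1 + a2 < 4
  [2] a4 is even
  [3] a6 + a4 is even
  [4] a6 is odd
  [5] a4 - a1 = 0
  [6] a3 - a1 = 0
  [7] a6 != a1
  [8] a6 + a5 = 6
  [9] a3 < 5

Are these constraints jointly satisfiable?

Unsatisfiable

Constraint 4 makes a6 odd and constraint 2 makes a4 even, so a6 + a4 must be odd. Constraint 3 says a6 + a4 is even — contradiction.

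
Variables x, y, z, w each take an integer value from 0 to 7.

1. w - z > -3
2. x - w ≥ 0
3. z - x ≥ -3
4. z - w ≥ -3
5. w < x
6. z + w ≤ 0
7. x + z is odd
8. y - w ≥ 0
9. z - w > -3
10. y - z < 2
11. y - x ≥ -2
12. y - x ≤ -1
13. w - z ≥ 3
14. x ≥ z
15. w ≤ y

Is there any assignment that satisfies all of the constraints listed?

Unsatisfiable

Constraints 3, 8, 12, and 13 give z − x ≥ -3, x − y ≥ 1, y − w ≥ 0, w − z ≥ 3.
Adding all 4 inequalities: the left sides telescope to 0, and the right sides sum to (-3) + 1 + 0 + 3 = 1. So 0 ≥ 1, which is false.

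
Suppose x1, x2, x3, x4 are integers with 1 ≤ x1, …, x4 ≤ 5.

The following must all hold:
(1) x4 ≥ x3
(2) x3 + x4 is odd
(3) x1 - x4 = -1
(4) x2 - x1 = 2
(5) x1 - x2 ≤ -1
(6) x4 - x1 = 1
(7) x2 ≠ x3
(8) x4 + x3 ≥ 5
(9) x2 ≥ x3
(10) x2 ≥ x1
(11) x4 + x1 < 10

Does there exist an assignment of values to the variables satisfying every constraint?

Satisfiable

Take x1 = 3, x2 = 5, x3 = 3, x4 = 4. Then constraint 3: x1 - x4 = -1; constraint 4: x2 - x1 = 2; constraint 5: x1 - x2 = -2, and every other listed constraint is also met.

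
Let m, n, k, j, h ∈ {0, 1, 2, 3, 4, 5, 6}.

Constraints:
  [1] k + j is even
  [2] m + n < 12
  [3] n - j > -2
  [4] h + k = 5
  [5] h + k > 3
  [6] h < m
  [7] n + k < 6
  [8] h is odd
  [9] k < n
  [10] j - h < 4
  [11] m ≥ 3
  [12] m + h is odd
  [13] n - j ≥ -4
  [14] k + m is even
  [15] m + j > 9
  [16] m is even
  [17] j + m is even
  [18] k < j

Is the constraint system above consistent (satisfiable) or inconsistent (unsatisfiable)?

Try m = 6, n = 3, k = 2, j = 4, h = 3.
Check constraint 2: m + n = 9; constraint 3: n - j = -1; constraint 4: h + k = 5. The remaining constraints are straightforward to verify.

Satisfiable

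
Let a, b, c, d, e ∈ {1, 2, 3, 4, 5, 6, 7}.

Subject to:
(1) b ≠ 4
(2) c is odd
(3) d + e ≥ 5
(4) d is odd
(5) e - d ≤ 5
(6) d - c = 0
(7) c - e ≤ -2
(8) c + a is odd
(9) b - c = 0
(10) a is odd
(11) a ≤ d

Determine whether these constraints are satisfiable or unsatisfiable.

Constraint 2 makes c odd and constraint 10 makes a odd, so c + a must be even. Constraint 8 says c + a is odd — contradiction.

Unsatisfiable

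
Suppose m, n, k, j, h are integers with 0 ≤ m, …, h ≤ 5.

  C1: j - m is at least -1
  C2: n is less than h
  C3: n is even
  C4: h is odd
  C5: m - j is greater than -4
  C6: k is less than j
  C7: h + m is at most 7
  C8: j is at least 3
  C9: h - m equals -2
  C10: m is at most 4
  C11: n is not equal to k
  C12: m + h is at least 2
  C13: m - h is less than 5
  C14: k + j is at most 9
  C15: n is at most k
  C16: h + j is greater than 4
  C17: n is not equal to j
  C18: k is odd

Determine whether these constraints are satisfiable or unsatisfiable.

The assignment m = 3, n = 0, k = 1, j = 5, h = 1 works:
  constraint 1 holds since j - m = 2.
  constraint 5 holds since m - j = -2.
  constraint 7 holds since h + m = 4.
The rest check out directly.

Satisfiable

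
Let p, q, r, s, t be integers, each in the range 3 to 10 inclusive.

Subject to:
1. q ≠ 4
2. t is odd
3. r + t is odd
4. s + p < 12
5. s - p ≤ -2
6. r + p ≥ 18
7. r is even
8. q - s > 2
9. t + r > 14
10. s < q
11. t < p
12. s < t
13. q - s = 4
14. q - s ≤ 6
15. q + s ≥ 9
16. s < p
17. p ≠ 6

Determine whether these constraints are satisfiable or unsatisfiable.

The assignment p = 8, q = 7, r = 10, s = 3, t = 5 works:
  constraint 4 holds since s + p = 11.
  constraint 5 holds since s - p = -5.
  constraint 6 holds since r + p = 18.
The rest check out directly.

Satisfiable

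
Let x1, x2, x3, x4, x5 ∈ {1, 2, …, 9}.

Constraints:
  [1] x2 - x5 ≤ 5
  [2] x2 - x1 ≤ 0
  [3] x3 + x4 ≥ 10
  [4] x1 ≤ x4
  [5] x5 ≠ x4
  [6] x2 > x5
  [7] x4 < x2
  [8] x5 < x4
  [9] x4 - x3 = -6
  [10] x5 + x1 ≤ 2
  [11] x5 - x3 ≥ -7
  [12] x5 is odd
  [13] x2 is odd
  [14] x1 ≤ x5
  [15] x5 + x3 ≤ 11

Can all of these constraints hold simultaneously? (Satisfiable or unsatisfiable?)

Constraints 2, 7, 8, and 14 give x2 ≤ x1, x1 ≤ x5, x5 < x4, x4 < x2. Chaining: x2 ≤ x1 ≤ x5 < x4 < x2, which forces x2 < x2 — impossible.

Unsatisfiable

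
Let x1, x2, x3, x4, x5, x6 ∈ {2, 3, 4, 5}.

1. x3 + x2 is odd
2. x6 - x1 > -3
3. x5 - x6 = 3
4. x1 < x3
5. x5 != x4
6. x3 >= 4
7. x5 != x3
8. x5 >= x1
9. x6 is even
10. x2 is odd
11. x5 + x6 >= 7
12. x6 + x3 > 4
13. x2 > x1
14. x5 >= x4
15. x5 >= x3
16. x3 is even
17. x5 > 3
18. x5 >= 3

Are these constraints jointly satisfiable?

The assignment x1 = 3, x2 = 5, x3 = 4, x4 = 2, x5 = 5, x6 = 2 works:
  constraint 2 holds since x6 - x1 = -1.
  constraint 3 holds since x5 - x6 = 3.
The rest check out directly.

Satisfiable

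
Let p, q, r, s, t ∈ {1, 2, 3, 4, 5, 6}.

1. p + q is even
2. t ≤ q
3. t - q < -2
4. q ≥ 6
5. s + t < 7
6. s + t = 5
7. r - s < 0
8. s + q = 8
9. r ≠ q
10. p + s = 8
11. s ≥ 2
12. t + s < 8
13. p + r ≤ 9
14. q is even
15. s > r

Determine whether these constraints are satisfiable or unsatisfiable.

One satisfying assignment is p = 6, q = 6, r = 1, s = 2, t = 3.
For the less obvious constraints — constraint 3: t - q = -3; constraint 5: s + t = 5; constraint 6: s + t = 5 — and the others hold by inspection.

Satisfiable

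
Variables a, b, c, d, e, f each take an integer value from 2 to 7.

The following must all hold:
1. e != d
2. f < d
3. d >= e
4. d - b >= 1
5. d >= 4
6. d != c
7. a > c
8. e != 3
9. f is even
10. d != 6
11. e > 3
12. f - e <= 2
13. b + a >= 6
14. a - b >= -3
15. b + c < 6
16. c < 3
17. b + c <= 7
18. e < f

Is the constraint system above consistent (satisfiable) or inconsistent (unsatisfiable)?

Satisfiable

One satisfying assignment is a = 3, b = 3, c = 2, d = 7, e = 4, f = 6.
For the less obvious constraints — constraint 4: d - b = 4; constraint 12: f - e = 2; constraint 13: b + a = 6 — and the others hold by inspection.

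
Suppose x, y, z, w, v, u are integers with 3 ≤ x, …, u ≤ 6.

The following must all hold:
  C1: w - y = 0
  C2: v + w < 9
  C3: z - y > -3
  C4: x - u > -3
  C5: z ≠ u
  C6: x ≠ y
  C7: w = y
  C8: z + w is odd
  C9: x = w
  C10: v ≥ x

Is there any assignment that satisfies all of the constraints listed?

From constraints 7 and 9, x = w = y, so x = y. But constraint 6 says x ≠ y. Contradiction.

Unsatisfiable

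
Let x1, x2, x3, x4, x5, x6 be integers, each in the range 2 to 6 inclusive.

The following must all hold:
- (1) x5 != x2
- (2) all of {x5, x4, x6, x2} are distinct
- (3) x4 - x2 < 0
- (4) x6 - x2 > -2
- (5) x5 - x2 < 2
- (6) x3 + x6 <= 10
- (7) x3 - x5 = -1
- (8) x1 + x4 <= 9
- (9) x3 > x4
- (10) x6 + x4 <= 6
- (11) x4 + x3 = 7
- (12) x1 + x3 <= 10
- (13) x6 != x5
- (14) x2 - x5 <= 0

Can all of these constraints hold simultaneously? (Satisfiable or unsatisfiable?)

The assignment x1 = 5, x2 = 5, x3 = 5, x4 = 2, x5 = 6, x6 = 4 works:
  constraint 3 holds since x4 - x2 = -3.
  constraint 4 holds since x6 - x2 = -1.
The rest check out directly.

Satisfiable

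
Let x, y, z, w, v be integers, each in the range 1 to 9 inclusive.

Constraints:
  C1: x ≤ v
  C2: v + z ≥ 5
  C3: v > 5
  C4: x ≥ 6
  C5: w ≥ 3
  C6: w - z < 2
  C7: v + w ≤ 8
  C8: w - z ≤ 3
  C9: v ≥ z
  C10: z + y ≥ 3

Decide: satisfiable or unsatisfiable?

Unsatisfiable

From constraints 1 and 4: v ≥ x ≥ 6. From constraint 5: w ≥ 3. Hence v + w ≥ 9. But constraint 7 requires v + w ≤ 8, and 8 < 9. Contradiction.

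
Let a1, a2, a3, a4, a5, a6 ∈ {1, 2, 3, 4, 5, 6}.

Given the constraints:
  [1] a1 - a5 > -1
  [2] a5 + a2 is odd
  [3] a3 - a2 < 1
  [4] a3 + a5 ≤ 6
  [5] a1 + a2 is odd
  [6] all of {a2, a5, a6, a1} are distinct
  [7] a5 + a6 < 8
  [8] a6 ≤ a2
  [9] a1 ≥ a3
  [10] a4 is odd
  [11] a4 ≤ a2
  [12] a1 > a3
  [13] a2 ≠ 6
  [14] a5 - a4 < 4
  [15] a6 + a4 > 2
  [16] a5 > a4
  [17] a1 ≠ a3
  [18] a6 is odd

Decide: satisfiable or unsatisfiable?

Satisfiable

Try a1 = 6, a2 = 3, a3 = 1, a4 = 3, a5 = 4, a6 = 1.
Check constraint 1: a1 - a5 = 2; constraint 3: a3 - a2 = -2. The remaining constraints are straightforward to verify.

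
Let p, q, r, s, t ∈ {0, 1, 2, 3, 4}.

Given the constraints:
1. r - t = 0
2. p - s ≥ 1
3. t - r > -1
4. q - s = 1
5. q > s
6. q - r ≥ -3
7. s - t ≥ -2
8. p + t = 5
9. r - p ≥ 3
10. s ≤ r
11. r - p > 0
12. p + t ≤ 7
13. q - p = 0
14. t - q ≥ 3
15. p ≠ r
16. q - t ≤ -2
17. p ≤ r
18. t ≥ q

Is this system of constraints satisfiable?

Unsatisfiable

Constraints 2, 6, 7, 9, and 14 give p − s ≥ 1, s − t ≥ -2, t − q ≥ 3, q − r ≥ -3, r − p ≥ 3.
Adding all 5 inequalities: the left sides telescope to 0, and the right sides sum to 1 + (-2) + 3 + (-3) + 3 = 2. So 0 ≥ 2, which is false.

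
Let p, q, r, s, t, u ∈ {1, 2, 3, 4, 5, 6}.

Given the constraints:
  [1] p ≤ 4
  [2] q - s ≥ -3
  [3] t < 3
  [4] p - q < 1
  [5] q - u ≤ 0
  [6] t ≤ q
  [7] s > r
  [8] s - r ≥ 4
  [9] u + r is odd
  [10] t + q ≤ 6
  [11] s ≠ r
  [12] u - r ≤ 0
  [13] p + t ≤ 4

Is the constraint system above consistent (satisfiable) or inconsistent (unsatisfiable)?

Constraints 2, 5, 8, and 12 give s − r ≥ 4, r − u ≥ 0, u − q ≥ 0, q − s ≥ -3.
Adding all 4 inequalities: the left sides telescope to 0, and the right sides sum to 4 + 0 + 0 + (-3) = 1. So 0 ≥ 1, which is false.

Unsatisfiable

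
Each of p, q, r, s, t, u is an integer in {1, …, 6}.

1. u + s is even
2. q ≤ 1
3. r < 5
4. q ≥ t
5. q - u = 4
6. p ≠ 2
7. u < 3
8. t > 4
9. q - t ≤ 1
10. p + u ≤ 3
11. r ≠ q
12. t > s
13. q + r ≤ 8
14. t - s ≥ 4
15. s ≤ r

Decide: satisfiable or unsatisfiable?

Unsatisfiable

From constraint 8: t ≥ 5. From constraints 2 and 4: t ≤ q and q ≤ 1, so t ≤ 1. But 1 < 5, so no value of t works.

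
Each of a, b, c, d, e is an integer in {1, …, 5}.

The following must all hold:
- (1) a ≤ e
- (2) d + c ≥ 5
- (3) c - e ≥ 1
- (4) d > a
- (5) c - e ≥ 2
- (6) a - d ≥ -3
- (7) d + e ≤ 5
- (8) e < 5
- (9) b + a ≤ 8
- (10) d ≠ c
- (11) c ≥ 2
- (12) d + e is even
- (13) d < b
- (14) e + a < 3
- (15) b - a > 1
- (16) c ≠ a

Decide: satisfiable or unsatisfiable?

The assignment a = 1, b = 4, c = 4, d = 3, e = 1 works:
  constraint 2 holds since d + c = 7.
  constraint 3 holds since c - e = 3.
  constraint 5 holds since c - e = 3.
The rest check out directly.

Satisfiable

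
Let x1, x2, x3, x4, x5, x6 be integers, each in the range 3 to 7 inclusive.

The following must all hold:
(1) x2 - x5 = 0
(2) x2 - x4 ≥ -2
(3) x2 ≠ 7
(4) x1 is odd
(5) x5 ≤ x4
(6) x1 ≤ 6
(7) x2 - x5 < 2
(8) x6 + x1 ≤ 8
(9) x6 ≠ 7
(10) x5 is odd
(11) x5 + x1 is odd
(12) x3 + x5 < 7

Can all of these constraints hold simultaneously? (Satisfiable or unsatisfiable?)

Unsatisfiable

Constraint 10 makes x5 odd and constraint 4 makes x1 odd, so x5 + x1 must be even. Constraint 11 says x5 + x1 is odd — contradiction.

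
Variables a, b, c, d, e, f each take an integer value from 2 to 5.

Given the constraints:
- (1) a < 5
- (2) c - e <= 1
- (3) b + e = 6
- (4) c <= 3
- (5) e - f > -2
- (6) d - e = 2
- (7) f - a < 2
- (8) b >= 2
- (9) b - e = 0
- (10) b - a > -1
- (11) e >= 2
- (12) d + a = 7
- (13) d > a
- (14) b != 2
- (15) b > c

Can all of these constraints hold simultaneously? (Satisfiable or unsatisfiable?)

Satisfiable

The assignment a = 2, b = 3, c = 2, d = 5, e = 3, f = 3 works:
  constraint 2 holds since c - e = -1.
  constraint 3 holds since b + e = 6.
The rest check out directly.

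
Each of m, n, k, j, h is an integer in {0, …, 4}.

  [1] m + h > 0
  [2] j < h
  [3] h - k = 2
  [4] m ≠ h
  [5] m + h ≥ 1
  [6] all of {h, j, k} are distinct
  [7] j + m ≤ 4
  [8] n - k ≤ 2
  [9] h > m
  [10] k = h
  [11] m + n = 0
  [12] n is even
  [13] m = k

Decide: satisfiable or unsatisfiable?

Unsatisfiable

From constraints 10 and 13, m = k = h, so m = h. But constraint 4 says m ≠ h. Contradiction.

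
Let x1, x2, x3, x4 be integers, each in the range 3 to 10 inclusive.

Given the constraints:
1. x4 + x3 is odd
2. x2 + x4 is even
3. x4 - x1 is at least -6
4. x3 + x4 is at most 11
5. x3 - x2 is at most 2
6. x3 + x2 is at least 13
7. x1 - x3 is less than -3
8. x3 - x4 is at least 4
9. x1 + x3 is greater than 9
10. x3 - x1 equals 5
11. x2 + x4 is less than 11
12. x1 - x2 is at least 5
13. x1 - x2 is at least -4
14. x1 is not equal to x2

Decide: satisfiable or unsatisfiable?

Constraints 3, 5, 8, and 12 give x1 − x2 ≥ 5, x2 − x3 ≥ -2, x3 − x4 ≥ 4, x4 − x1 ≥ -6.
Adding all 4 inequalities: the left sides telescope to 0, and the right sides sum to 5 + (-2) + 4 + (-6) = 1. So 0 ≥ 1, which is false.

Unsatisfiable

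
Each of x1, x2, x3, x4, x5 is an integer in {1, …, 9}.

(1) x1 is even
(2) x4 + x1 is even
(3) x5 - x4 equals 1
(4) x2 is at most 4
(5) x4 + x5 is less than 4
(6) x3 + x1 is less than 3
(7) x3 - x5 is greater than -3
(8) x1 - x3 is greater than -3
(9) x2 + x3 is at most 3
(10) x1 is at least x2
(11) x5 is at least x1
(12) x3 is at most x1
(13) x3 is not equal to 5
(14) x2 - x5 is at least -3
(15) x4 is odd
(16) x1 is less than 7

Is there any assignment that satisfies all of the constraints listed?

Unsatisfiable

Constraint 15 makes x4 odd and constraint 1 makes x1 even, so x4 + x1 must be odd. Constraint 2 says x4 + x1 is even — contradiction.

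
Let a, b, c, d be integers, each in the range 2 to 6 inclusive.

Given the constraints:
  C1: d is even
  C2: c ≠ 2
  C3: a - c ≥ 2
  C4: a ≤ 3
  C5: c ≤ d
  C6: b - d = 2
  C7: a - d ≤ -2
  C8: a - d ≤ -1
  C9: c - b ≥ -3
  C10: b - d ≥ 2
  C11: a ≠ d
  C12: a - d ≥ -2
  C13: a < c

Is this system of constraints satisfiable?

Constraints 3, 8, 9, and 10 give c − b ≥ -3, b − d ≥ 2, d − a ≥ 1, a − c ≥ 2.
Adding all 4 inequalities: the left sides telescope to 0, and the right sides sum to (-3) + 2 + 1 + 2 = 2. So 0 ≥ 2, which is false.

Unsatisfiable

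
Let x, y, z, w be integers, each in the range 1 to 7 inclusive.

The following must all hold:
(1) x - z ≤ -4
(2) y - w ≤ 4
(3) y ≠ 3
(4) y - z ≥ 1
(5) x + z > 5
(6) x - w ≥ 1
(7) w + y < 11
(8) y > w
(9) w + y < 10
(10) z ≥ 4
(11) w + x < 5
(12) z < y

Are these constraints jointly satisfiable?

Constraints 1, 2, 4, and 6 give z − x ≥ 4, x − w ≥ 1, w − y ≥ -4, y − z ≥ 1.
Adding all 4 inequalities: the left sides telescope to 0, and the right sides sum to 4 + 1 + (-4) + 1 = 2. So 0 ≥ 2, which is false.

Unsatisfiable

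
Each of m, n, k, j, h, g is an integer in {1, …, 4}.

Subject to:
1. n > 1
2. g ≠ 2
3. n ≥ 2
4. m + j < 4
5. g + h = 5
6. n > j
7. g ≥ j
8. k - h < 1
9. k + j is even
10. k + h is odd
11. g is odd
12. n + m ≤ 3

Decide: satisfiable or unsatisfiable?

Take m = 1, n = 2, k = 1, j = 1, h = 2, g = 3. Then constraint 4: m + j = 2; constraint 5: g + h = 5; constraint 8: k - h = -1, and every other listed constraint is also met.

Satisfiable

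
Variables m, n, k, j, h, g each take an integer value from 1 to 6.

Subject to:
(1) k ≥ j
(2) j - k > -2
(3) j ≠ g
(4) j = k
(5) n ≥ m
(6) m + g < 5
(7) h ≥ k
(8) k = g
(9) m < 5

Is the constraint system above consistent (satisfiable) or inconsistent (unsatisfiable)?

From constraints 4 and 8, j = k = g, so j = g. But constraint 3 says j ≠ g. Contradiction.

Unsatisfiable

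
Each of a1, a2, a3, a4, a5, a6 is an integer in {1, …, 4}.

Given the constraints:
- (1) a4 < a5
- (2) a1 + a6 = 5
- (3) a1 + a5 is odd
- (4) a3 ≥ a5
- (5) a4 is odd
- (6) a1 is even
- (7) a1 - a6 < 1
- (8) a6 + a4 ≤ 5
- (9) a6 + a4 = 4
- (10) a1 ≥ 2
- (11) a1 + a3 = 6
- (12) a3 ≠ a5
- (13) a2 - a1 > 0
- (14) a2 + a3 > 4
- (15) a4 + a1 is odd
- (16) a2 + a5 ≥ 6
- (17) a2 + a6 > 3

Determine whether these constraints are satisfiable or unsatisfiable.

Satisfiable

The assignment a1 = 2, a2 = 3, a3 = 4, a4 = 1, a5 = 3, a6 = 3 works:
  constraint 2 holds since a1 + a6 = 5.
  constraint 7 holds since a1 - a6 = -1.
  constraint 8 holds since a6 + a4 = 4.
The rest check out directly.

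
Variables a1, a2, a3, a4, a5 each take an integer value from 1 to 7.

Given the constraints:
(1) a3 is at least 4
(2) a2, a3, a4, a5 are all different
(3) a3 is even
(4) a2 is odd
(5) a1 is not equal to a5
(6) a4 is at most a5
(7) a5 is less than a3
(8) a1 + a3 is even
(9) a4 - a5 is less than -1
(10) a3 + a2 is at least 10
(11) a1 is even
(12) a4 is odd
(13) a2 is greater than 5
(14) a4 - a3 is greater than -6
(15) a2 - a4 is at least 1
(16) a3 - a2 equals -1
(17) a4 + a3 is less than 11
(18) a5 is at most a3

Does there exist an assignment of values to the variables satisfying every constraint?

Setting (a1, a2, a3, a4, a5) = (2, 7, 6, 3, 5) satisfies everything: constraint 9: a4 - a5 = -2; constraint 10: a3 + a2 = 13; constraint 14: a4 - a3 = -3, and the others follow.

Satisfiable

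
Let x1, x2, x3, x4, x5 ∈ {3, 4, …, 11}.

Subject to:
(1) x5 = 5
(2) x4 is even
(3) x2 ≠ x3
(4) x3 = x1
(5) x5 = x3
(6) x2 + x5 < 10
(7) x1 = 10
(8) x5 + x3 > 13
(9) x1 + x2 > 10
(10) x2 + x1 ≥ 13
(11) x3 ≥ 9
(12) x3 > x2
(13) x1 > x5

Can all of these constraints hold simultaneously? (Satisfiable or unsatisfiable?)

Unsatisfiable

Constraint 1 fixes x5 = 5 and constraint 7 fixes x1 = 10. Constraints 4 and 5 give x5 = x3 = x1, so x5 = x1. But 5 ≠ 10 — contradiction.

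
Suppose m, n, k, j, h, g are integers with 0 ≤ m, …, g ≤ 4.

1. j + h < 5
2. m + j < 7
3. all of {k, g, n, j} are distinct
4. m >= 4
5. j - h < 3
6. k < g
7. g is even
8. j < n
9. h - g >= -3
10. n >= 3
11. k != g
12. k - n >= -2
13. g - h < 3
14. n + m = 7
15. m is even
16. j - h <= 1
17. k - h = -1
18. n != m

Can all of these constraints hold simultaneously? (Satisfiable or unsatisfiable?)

Setting (m, n, k, j, h, g) = (4, 3, 1, 2, 2, 4) satisfies everything: constraint 1: j + h = 4; constraint 2: m + j = 6, and the others follow.

Satisfiable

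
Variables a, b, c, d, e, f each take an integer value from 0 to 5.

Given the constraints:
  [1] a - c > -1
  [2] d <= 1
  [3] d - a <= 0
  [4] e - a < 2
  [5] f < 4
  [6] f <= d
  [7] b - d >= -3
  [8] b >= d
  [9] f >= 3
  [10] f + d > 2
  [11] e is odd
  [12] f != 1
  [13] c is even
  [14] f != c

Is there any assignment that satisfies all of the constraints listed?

Unsatisfiable

From constraints 6 and 9: d ≥ f and f ≥ 3, so d ≥ 3. From constraint 2: d ≤ 1. But 1 < 3, so no value of d works.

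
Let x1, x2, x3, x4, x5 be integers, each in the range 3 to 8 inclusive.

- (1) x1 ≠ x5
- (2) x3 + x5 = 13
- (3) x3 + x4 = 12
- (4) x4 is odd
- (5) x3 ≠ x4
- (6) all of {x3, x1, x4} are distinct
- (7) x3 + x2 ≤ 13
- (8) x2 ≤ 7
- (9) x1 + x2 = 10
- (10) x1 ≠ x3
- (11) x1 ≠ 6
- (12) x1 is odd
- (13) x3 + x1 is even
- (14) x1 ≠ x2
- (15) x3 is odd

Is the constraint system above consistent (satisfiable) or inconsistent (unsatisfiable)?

One satisfying assignment is x1 = 3, x2 = 7, x3 = 5, x4 = 7, x5 = 8.
For the less obvious constraints — constraint 2: x3 + x5 = 13; constraint 3: x3 + x4 = 12 — and the others hold by inspection.

Satisfiable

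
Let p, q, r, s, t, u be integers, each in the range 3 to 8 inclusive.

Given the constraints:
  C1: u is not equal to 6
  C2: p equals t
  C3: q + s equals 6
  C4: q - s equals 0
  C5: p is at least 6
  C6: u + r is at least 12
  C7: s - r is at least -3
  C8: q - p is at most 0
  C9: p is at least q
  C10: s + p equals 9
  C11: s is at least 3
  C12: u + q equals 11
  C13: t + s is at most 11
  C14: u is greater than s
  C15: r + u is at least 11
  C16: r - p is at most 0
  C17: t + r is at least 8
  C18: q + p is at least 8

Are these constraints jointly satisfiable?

Satisfiable

One satisfying assignment is p = 6, q = 3, r = 5, s = 3, t = 6, u = 8.
For the less obvious constraints — constraint 3: q + s = 6; constraint 4: q - s = 0 — and the others hold by inspection.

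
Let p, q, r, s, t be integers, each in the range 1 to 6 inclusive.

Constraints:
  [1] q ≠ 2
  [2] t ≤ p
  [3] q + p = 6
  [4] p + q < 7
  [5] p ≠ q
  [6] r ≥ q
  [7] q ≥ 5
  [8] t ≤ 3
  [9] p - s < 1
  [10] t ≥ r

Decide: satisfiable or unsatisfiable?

From constraints 6 and 7: r ≥ q and q ≥ 5, so r ≥ 5. From constraints 8 and 10: r ≤ t and t ≤ 3, so r ≤ 3. But 3 < 5, so no value of r works.

Unsatisfiable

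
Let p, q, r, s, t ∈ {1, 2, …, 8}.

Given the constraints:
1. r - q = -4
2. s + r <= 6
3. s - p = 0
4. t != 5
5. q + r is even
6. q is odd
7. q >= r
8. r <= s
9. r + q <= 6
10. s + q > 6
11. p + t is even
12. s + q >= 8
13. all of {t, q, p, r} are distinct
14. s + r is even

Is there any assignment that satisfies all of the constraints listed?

Setting (p, q, r, s, t) = (3, 5, 1, 3, 7) satisfies everything: constraint 1: r - q = -4; constraint 2: s + r = 4, and the others follow.

Satisfiable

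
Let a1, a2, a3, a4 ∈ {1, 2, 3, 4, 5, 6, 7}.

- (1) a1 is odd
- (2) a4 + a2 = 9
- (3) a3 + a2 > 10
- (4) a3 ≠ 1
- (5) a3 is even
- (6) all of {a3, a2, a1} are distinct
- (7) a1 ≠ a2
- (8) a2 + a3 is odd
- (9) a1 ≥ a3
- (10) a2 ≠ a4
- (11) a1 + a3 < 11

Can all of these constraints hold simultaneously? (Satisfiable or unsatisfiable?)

Setting (a1, a2, a3, a4) = (5, 7, 4, 2) satisfies everything: constraint 2: a4 + a2 = 9; constraint 3: a3 + a2 = 11; constraint 11: a1 + a3 = 9, and the others follow.

Satisfiable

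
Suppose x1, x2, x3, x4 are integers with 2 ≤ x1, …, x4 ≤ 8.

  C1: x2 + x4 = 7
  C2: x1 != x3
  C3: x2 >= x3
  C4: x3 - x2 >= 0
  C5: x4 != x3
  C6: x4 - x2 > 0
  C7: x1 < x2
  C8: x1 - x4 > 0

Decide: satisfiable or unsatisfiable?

Constraints 6, 7, and 8 give x4 < x1, x1 < x2, x2 < x4. Chaining: x4 < x1 < x2 < x4, which forces x4 < x4 — impossible.

Unsatisfiable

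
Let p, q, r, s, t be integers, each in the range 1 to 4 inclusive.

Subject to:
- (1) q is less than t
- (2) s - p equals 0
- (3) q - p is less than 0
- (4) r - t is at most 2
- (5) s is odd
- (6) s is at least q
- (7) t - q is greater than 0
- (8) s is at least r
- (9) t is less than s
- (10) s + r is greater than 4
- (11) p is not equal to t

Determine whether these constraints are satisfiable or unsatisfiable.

Satisfiable

Setting (p, q, r, s, t) = (3, 1, 2, 3, 2) satisfies everything: constraint 2: s - p = 0; constraint 3: q - p = -2; constraint 4: r - t = 0, and the others follow.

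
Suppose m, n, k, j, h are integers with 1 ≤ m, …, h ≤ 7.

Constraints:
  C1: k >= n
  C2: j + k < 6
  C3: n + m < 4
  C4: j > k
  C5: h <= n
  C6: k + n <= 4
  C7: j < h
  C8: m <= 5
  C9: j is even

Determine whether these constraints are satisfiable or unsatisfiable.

Constraints 1, 4, 5, and 7 give n ≤ k, k < j, j < h, h ≤ n. Chaining: n ≤ k < j < h ≤ n, which forces n < n — impossible.

Unsatisfiable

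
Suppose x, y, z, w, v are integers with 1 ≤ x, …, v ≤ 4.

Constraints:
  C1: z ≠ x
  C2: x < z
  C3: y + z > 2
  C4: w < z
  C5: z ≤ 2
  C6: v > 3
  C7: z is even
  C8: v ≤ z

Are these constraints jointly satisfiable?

From constraint 6: v ≥ 4. From constraints 5 and 8: v ≤ z and z ≤ 2, so v ≤ 2. But 2 < 4, so no value of v works.

Unsatisfiable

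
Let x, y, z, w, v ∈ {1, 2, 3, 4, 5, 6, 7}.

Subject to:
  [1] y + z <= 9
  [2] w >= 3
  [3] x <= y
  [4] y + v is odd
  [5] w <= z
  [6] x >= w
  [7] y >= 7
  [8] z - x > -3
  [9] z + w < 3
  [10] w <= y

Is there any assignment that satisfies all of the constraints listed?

From constraint 7: y ≥ 7. From constraints 2 and 5: z ≥ w ≥ 3. Hence y + z ≥ 10. But constraint 1 requires y + z ≤ 9, and 9 < 10. Contradiction.

Unsatisfiable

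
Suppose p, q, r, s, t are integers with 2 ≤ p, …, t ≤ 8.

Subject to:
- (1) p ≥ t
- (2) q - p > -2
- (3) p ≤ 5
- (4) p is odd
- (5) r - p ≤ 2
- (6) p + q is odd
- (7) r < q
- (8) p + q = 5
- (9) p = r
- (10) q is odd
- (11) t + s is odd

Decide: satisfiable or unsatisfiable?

Unsatisfiable

Constraint 4 makes p odd and constraint 10 makes q odd, so p + q must be even. Constraint 6 says p + q is odd — contradiction.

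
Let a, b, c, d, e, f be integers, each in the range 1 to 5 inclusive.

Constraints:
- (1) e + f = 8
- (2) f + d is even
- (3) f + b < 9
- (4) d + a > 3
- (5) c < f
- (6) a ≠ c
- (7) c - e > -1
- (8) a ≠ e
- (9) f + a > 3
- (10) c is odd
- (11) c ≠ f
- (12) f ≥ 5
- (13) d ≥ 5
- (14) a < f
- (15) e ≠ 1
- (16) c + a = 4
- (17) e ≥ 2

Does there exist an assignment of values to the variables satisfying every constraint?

Try a = 1, b = 3, c = 3, d = 5, e = 3, f = 5.
Check constraint 1: e + f = 8; constraint 3: f + b = 8; constraint 4: d + a = 6. The remaining constraints are straightforward to verify.

Satisfiable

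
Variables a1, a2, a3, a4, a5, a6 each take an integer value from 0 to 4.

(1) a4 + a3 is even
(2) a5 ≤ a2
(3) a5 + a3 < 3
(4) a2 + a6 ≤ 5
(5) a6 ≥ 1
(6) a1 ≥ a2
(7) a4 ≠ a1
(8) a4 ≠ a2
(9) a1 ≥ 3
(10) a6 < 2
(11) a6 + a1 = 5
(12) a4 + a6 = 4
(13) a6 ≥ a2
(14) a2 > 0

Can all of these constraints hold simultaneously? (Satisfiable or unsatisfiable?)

The assignment a1 = 4, a2 = 1, a3 = 1, a4 = 3, a5 = 1, a6 = 1 works:
  constraint 3 holds since a5 + a3 = 2.
  constraint 4 holds since a2 + a6 = 2.
The rest check out directly.

Satisfiable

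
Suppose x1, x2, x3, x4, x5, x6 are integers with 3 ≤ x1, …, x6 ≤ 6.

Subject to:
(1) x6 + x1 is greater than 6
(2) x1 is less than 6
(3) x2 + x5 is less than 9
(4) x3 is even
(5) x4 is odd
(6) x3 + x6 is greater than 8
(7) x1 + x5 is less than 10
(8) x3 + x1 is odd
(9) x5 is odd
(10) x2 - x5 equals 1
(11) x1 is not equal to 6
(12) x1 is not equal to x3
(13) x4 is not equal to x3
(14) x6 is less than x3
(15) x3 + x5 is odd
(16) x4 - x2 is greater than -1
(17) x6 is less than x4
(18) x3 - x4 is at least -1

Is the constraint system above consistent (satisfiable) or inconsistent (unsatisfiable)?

Take x1 = 5, x2 = 4, x3 = 6, x4 = 5, x5 = 3, x6 = 4. Then constraint 1: x6 + x1 = 9; constraint 3: x2 + x5 = 7; constraint 6: x3 + x6 = 10, and every other listed constraint is also met.

Satisfiable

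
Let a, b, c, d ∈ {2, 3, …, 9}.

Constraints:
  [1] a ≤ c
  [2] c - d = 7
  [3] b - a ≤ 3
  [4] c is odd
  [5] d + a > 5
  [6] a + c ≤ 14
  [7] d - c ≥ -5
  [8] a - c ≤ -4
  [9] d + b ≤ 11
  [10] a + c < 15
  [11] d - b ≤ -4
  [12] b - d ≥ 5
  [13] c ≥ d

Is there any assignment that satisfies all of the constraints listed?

Unsatisfiable

Constraints 3, 7, 8, and 12 give d − c ≥ -5, c − a ≥ 4, a − b ≥ -3, b − d ≥ 5.
Adding all 4 inequalities: the left sides telescope to 0, and the right sides sum to (-5) + 4 + (-3) + 5 = 1. So 0 ≥ 1, which is false.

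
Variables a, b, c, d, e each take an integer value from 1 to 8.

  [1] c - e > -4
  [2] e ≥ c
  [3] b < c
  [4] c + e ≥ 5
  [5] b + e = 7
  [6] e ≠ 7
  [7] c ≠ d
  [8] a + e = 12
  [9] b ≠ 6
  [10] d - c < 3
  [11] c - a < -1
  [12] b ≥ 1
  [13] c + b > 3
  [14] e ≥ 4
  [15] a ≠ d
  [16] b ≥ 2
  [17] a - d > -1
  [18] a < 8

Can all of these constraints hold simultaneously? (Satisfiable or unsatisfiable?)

Satisfiable

Try a = 7, b = 2, c = 3, d = 5, e = 5.
Check constraint 1: c - e = -2; constraint 4: c + e = 8; constraint 5: b + e = 7. The remaining constraints are straightforward to verify.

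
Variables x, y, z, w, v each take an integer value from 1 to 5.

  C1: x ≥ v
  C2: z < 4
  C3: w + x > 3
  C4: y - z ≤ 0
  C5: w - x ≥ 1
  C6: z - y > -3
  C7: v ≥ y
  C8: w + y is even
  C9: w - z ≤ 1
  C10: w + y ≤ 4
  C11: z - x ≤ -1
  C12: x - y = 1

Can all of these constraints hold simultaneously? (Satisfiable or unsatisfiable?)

Unsatisfiable

Constraints 5, 9, and 11 give w − x ≥ 1, x − z ≥ 1, z − w ≥ -1.
Adding all 3 inequalities: the left sides telescope to 0, and the right sides sum to 1 + 1 + (-1) = 1. So 0 ≥ 1, which is false.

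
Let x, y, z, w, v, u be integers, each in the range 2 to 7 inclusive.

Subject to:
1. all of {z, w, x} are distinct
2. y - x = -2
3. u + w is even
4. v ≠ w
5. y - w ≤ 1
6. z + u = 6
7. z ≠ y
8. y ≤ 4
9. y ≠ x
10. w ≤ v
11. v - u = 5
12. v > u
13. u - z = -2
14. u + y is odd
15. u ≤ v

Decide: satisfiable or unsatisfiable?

Satisfiable

Try x = 5, y = 3, z = 4, w = 2, v = 7, u = 2.
Check constraint 2: y - x = -2; constraint 5: y - w = 1. The remaining constraints are straightforward to verify.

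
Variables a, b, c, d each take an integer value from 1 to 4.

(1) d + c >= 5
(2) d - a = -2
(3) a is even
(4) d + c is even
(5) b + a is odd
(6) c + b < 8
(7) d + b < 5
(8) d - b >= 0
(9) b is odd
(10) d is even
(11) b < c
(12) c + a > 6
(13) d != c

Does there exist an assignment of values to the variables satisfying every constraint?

Satisfiable

One satisfying assignment is a = 4, b = 1, c = 4, d = 2.
For the less obvious constraints — constraint 1: d + c = 6; constraint 2: d - a = -2; constraint 6: c + b = 5 — and the others hold by inspection.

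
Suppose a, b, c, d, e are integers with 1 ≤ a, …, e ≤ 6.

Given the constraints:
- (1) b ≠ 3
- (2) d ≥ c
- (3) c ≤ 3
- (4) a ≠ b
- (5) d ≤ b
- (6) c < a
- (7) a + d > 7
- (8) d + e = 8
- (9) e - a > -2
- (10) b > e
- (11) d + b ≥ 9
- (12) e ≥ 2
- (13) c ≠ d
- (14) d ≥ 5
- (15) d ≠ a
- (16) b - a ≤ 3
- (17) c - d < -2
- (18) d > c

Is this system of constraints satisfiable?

Satisfiable

The assignment a = 4, b = 5, c = 2, d = 5, e = 3 works:
  constraint 7 holds since a + d = 9.
  constraint 8 holds since d + e = 8.
  constraint 9 holds since e - a = -1.
The rest check out directly.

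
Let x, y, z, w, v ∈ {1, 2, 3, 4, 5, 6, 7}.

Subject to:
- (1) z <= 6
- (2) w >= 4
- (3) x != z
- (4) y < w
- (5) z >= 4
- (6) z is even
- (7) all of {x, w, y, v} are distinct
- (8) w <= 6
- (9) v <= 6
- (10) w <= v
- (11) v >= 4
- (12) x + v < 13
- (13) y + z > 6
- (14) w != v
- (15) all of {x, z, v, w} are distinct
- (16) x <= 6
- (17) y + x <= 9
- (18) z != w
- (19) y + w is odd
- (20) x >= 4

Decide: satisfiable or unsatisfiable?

Unsatisfiable

Constraints 1, 2, 5, 8, 9, 11, 16, and 20 confine each of x, z, v, w to the 3 values {4, …, 6}.
Constraint 15 requires all 4 of them to be distinct, but only 3 values are available — impossible by the pigeonhole principle.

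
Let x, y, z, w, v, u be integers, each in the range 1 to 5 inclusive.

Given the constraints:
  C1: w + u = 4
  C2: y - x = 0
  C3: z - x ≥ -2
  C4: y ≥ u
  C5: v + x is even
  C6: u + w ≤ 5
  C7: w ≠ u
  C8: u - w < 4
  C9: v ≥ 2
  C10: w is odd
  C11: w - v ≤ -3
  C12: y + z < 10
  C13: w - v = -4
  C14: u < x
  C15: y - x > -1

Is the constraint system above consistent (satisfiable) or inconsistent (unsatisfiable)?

Satisfiable

Try x = 5, y = 5, z = 3, w = 1, v = 5, u = 3.
Check constraint 1: w + u = 4; constraint 2: y - x = 0; constraint 3: z - x = -2. The remaining constraints are straightforward to verify.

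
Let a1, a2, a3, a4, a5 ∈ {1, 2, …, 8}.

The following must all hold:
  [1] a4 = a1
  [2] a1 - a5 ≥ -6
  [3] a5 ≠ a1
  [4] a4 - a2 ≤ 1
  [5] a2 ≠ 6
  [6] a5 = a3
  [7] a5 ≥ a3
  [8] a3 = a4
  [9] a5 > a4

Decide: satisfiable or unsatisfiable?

Unsatisfiable

From constraints 1, 6, and 8, a5 = a3 = a4 = a1, so a5 = a1. But constraint 3 says a5 ≠ a1. Contradiction.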